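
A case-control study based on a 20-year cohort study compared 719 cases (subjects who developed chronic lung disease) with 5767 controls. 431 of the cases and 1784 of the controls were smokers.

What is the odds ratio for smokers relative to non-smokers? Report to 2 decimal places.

odds, smokers = 431/1784 = 0.2416
odds, non-smokers = 288/3983 = 0.0723
OR = 0.2416 / 0.0723 = 3.34

OR ≈ 3.34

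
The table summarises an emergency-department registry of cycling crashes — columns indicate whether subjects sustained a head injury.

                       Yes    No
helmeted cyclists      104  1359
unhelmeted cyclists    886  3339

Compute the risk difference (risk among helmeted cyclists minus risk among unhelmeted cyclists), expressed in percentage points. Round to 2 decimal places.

RD: -13.86

risk, helmeted cyclists = 104/1463 = 0.0711
risk, unhelmeted cyclists = 886/4225 = 0.2097
risk difference = 0.0711 − 0.2097 = -0.1386 → -13.86 percentage points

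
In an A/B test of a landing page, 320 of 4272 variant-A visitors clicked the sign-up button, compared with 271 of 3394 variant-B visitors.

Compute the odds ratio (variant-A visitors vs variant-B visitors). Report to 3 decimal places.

OR = (320 × 3123) / (3952 × 271) = 999360/1070992 ≈ 0.933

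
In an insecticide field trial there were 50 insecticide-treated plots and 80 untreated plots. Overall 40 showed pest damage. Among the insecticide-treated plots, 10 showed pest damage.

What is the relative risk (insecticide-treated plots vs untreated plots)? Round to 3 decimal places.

insecticide-treated plots without the outcome: 50 − 10 = 40
untreated plots with the outcome: 40 − 10 = 30
untreated plots without the outcome: 80 − 30 = 50
risk, insecticide-treated plots = 10/50 = 0.2000
risk, untreated plots = 30/80 = 0.3750
RR = 0.2000 / 0.3750 = 0.533

RR = 0.533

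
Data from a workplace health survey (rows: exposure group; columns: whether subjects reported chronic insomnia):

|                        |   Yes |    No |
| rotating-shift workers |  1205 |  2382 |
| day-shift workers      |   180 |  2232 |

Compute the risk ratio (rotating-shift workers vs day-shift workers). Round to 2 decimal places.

risk, rotating-shift workers = 1205/3587 = 0.3359
risk, day-shift workers = 180/2412 = 0.0746
RR = 0.3359 / 0.0746 = 4.50

4.50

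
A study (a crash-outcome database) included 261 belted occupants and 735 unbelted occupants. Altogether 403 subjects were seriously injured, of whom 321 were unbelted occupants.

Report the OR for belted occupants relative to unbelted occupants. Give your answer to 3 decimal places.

belted occupants with the outcome: 403 − 321 = 82
belted occupants without the outcome: 261 − 82 = 179
unbelted occupants without the outcome: 735 − 321 = 414
OR = (82 × 414) / (179 × 321) = 33948/57459 ≈ 0.591

0.591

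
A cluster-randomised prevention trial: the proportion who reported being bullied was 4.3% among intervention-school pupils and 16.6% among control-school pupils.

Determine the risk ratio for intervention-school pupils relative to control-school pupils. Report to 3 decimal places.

RR = 0.04300 / 0.16600 = 0.259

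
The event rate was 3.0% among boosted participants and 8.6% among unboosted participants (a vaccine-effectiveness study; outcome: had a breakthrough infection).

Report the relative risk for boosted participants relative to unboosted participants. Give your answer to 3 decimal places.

RR = 0.03000 / 0.08600 = 0.349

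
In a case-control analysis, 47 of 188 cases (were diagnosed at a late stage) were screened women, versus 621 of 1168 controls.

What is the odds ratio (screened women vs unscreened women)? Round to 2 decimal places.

OR = (47 × 547) / (621 × 141) = 25709/87561 ≈ 0.29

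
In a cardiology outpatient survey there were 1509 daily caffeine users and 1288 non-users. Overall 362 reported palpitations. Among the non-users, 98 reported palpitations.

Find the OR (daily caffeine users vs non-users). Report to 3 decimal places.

daily caffeine users with the outcome: 362 − 98 = 264
daily caffeine users without the outcome: 1509 − 264 = 1245
non-users without the outcome: 1288 − 98 = 1190
OR = (264 × 1190) / (1245 × 98) = 314160/122010 ≈ 2.575

OR: 2.575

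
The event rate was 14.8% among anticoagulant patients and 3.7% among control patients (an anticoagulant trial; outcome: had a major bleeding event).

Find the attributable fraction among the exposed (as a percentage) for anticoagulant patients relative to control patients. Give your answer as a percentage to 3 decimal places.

AR% = (0.14800 − 0.03700) / 0.14800 = 0.7500 → 75.000%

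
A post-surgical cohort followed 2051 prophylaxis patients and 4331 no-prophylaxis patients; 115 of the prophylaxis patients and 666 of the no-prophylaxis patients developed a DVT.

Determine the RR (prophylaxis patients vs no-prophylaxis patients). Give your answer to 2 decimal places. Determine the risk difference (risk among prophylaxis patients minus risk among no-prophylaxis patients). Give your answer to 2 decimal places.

RR = 0.36; RD = -0.10

risk, prophylaxis patients = 115/2051 = 0.0561
risk, no-prophylaxis patients = 666/4331 = 0.1538
RR = 0.0561 / 0.1538 = 0.36
risk difference = 0.0561 − 0.1538 = -0.10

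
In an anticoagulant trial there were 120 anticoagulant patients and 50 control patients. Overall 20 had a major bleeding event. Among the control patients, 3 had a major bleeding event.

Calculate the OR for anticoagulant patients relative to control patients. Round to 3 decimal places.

anticoagulant patients with the outcome: 20 − 3 = 17
anticoagulant patients without the outcome: 120 − 17 = 103
control patients without the outcome: 50 − 3 = 47
OR = (17 × 47) / (103 × 3) = 799/309 ≈ 2.586

OR ≈ 2.586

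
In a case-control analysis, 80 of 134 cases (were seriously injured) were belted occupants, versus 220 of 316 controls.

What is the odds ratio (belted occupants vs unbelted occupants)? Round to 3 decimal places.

odds, belted occupants = 80/220 = 0.3636
odds, unbelted occupants = 54/96 = 0.5625
OR = 0.3636 / 0.5625 = 0.646

0.646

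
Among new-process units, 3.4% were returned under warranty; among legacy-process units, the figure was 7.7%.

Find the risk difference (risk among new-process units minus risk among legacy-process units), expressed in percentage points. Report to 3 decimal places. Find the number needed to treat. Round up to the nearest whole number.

risk difference = 0.03400 − 0.07700 = -0.04300 → -4.300 percentage points
absolute risk difference = 0.043000
1 / 0.043000 = 23.256 → round up → 24

RD = -4.300; NNT = 24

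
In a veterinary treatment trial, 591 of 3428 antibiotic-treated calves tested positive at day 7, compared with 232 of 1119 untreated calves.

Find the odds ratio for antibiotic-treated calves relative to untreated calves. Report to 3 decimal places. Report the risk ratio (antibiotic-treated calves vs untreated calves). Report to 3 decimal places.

odds, antibiotic-treated calves = 591/2837 = 0.2083
odds, untreated calves = 232/887 = 0.2616
OR = 0.2083 / 0.2616 = 0.796
risk, antibiotic-treated calves = 591/3428 = 0.1724
risk, untreated calves = 232/1119 = 0.2073
RR = 0.1724 / 0.2073 = 0.832

OR = 0.796; RR = 0.832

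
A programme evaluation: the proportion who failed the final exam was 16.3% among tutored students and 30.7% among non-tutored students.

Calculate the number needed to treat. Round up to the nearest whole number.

7

absolute risk difference = 0.144000
1 / 0.144000 = 6.944 → round up → 7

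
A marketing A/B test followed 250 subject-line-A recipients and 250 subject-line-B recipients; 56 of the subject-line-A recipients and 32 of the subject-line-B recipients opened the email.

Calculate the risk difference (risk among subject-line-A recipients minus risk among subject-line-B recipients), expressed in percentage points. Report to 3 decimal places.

9.600

risk, subject-line-A recipients = 56/250 = 0.2240
risk, subject-line-B recipients = 32/250 = 0.1280
risk difference = 0.2240 − 0.1280 = 0.0960 → 9.600 percentage points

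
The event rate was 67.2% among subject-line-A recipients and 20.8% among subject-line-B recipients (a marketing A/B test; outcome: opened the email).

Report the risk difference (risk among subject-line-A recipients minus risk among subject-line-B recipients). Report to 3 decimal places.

risk difference = 0.6720 − 0.2080 = 0.464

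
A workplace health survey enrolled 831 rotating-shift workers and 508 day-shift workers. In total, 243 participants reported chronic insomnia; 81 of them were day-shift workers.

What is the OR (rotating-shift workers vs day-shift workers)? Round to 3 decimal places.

OR: 1.277

rotating-shift workers with the outcome: 243 − 81 = 162
rotating-shift workers without the outcome: 831 − 162 = 669
day-shift workers without the outcome: 508 − 81 = 427
OR = (162 × 427) / (669 × 81) = 69174/54189 ≈ 1.277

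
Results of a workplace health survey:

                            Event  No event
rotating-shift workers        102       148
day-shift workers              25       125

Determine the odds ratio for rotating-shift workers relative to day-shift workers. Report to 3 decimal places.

OR = (102 × 125) / (148 × 25) = 12750/3700 ≈ 3.446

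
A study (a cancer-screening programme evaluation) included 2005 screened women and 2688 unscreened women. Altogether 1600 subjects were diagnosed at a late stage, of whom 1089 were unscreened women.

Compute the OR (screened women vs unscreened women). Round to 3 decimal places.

0.502

screened women with the outcome: 1600 − 1089 = 511
screened women without the outcome: 2005 − 511 = 1494
unscreened women without the outcome: 2688 − 1089 = 1599
odds, screened women = 511/1494 = 0.3420
odds, unscreened women = 1089/1599 = 0.6811
OR = 0.3420 / 0.6811 = 0.502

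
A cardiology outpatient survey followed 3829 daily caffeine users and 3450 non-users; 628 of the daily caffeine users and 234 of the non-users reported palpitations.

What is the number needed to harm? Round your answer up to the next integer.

risk, daily caffeine users = 628/3829 = 0.164011
risk, non-users = 234/3450 = 0.067826
absolute risk difference = 0.096185
1 / 0.096185 = 10.397 → round up → 11

11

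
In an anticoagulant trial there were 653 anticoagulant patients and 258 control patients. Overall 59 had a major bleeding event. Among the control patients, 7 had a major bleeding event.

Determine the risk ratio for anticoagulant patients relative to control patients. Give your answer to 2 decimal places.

RR = 2.94

anticoagulant patients with the outcome: 59 − 7 = 52
anticoagulant patients without the outcome: 653 − 52 = 601
control patients without the outcome: 258 − 7 = 251
risk, anticoagulant patients = 52/653 = 0.07963
risk, control patients = 7/258 = 0.02713
RR = 0.07963 / 0.02713 = 2.94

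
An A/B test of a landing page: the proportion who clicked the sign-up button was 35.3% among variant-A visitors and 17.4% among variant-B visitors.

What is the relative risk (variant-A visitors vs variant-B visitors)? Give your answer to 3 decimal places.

RR = 0.3530 / 0.1740 = 2.029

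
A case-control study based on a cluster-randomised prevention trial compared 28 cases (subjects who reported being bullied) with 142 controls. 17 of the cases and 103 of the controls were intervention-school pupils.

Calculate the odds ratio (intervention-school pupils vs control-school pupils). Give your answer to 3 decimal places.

OR = (17 × 39) / (103 × 11) = 663/1133 ≈ 0.585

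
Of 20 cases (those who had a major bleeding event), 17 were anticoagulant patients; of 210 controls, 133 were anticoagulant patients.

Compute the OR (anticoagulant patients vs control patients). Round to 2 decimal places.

odds, anticoagulant patients = 17/133 = 0.12782
odds, control patients = 3/77 = 0.03896
OR = 0.12782 / 0.03896 = 3.28

3.28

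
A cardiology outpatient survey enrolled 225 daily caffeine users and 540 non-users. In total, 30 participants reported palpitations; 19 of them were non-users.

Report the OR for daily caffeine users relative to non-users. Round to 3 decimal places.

OR = 1.409

daily caffeine users with the outcome: 30 − 19 = 11
daily caffeine users without the outcome: 225 − 11 = 214
non-users without the outcome: 540 − 19 = 521
odds, daily caffeine users = 11/214 = 0.05140
odds, non-users = 19/521 = 0.03647
OR = 0.05140 / 0.03647 = 1.409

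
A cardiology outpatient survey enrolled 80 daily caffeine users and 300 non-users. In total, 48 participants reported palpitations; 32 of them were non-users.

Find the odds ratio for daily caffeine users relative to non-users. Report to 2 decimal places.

daily caffeine users with the outcome: 48 − 32 = 16
daily caffeine users without the outcome: 80 − 16 = 64
non-users without the outcome: 300 − 32 = 268
OR = (16 × 268) / (64 × 32) = 4288/2048 ≈ 2.09

OR ≈ 2.09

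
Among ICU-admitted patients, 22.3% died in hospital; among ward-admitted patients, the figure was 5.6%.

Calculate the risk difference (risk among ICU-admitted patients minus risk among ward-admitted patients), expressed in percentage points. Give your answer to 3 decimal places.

RD = 16.700

risk difference = 0.2230 − 0.0560 = 0.1670 → 16.700 percentage points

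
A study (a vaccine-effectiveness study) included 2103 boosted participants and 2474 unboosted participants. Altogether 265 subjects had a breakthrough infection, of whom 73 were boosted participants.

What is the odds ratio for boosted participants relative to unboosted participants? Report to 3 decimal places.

0.427

boosted participants without the outcome: 2103 − 73 = 2030
unboosted participants with the outcome: 265 − 73 = 192
unboosted participants without the outcome: 2474 − 192 = 2282
odds, boosted participants = 73/2030 = 0.03596
odds, unboosted participants = 192/2282 = 0.08414
OR = 0.03596 / 0.08414 = 0.427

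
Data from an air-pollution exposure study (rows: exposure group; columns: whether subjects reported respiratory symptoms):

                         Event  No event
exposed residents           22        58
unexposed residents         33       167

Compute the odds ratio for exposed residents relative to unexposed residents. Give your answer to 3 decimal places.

OR = (22 × 167) / (58 × 33) = 3674/1914 ≈ 1.920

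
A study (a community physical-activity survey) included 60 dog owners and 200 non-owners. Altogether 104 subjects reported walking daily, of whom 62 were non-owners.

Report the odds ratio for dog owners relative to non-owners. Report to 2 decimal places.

5.19

dog owners with the outcome: 104 − 62 = 42
dog owners without the outcome: 60 − 42 = 18
non-owners without the outcome: 200 − 62 = 138
OR = (42 × 138) / (18 × 62) = 5796/1116 ≈ 5.19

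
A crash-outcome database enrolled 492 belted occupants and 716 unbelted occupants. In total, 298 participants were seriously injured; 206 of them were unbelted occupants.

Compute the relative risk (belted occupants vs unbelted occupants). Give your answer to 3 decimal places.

belted occupants with the outcome: 298 − 206 = 92
belted occupants without the outcome: 492 − 92 = 400
unbelted occupants without the outcome: 716 − 206 = 510
risk, belted occupants = 92/492 = 0.1870
risk, unbelted occupants = 206/716 = 0.2877
RR = 0.1870 / 0.2877 = 0.650

0.650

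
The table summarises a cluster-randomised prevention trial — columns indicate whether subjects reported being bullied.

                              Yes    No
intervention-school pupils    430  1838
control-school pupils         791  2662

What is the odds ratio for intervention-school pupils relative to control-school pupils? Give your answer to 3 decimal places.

OR = (430 × 2662) / (1838 × 791) = 1144660/1453858 ≈ 0.787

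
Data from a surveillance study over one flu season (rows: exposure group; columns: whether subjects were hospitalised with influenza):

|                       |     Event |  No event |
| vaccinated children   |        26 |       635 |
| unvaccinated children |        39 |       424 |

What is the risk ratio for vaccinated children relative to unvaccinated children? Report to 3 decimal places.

0.467

risk, vaccinated children = 26/661 = 0.03933
risk, unvaccinated children = 39/463 = 0.08423
RR = 0.03933 / 0.08423 = 0.467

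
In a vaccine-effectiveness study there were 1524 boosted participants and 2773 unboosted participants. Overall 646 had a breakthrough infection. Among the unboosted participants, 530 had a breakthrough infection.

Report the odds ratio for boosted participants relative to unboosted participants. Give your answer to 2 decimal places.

boosted participants with the outcome: 646 − 530 = 116
boosted participants without the outcome: 1524 − 116 = 1408
unboosted participants without the outcome: 2773 − 530 = 2243
OR = (116 × 2243) / (1408 × 530) = 260188/746240 ≈ 0.35

OR: 0.35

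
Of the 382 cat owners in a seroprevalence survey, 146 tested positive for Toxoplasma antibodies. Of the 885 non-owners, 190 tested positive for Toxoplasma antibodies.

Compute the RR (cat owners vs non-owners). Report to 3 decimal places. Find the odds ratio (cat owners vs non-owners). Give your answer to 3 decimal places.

risk, cat owners = 146/382 = 0.3822
risk, non-owners = 190/885 = 0.2147
RR = 0.3822 / 0.2147 = 1.780
OR = (146 × 695) / (236 × 190) = 101470/44840 ≈ 2.263

RR = 1.780; OR = 2.263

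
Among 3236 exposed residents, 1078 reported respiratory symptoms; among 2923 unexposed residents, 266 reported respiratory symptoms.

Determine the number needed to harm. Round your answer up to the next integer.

risk, exposed residents = 1078/3236 = 0.333127
risk, unexposed residents = 266/2923 = 0.091002
absolute risk difference = 0.242125
1 / 0.242125 = 4.130 → round up → 5

NNH: 5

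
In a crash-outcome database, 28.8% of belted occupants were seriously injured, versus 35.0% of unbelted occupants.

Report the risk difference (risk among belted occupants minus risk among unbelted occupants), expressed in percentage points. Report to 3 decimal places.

risk difference = 0.2880 − 0.3500 = -0.0620 → -6.200 percentage points

RD ≈ -6.200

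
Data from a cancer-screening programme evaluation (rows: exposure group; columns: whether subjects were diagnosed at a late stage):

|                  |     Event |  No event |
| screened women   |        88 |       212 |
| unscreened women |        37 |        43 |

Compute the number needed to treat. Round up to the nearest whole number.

risk, screened women = 88/300 = 0.293333
risk, unscreened women = 37/80 = 0.462500
absolute risk difference = 0.169167
1 / 0.169167 = 5.911 → round up → 6

NNT: 6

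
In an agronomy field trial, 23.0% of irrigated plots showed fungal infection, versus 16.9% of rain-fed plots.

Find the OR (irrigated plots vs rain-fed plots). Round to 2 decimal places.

odds, irrigated plots = 0.2300/0.7700 = 0.2987
odds, rain-fed plots = 0.1690/0.8310 = 0.2034
OR = 0.2987 / 0.2034 = 1.47

OR ≈ 1.47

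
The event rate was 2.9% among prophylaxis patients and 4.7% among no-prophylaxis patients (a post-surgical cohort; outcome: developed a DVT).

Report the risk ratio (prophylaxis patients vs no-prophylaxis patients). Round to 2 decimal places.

RR = 0.02900 / 0.04700 = 0.62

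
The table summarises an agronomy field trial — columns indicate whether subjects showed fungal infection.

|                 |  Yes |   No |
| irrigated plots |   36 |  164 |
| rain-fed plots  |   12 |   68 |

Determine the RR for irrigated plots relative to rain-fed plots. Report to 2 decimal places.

risk, irrigated plots = 36/200 = 0.1800
risk, rain-fed plots = 12/80 = 0.1500
RR = 0.1800 / 0.1500 = 1.20

1.20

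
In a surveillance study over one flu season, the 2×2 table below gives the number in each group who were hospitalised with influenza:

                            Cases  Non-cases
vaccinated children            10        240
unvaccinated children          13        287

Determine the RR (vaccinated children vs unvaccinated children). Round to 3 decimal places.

RR: 0.923

risk, vaccinated children = 10/250 = 0.04000
risk, unvaccinated children = 13/300 = 0.04333
RR = 0.04000 / 0.04333 = 0.923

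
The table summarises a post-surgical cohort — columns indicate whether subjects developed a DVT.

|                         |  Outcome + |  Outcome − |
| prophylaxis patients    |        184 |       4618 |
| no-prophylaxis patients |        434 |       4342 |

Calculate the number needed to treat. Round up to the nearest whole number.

risk, prophylaxis patients = 184/4802 = 0.038317
risk, no-prophylaxis patients = 434/4776 = 0.090871
absolute risk difference = 0.052554
1 / 0.052554 = 19.028 → round up → 20

20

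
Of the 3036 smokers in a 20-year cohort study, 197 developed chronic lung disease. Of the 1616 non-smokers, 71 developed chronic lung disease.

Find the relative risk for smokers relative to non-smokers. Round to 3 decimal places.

risk, smokers = 197/3036 = 0.06489
risk, non-smokers = 71/1616 = 0.04394
RR = 0.06489 / 0.04394 = 1.477

RR: 1.477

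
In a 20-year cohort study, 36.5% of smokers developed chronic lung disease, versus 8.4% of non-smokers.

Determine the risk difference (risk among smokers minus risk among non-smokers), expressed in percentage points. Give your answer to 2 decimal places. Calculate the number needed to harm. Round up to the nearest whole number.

risk difference = 0.3650 − 0.0840 = 0.2810 → 28.10 percentage points
absolute risk difference = 0.281000
1 / 0.281000 = 3.559 → round up → 4

RD = 28.10; NNH = 4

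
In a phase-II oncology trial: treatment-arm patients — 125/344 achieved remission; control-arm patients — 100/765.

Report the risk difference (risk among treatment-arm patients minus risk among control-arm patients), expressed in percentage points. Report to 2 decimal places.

risk, treatment-arm patients = 125/344 = 0.3634
risk, control-arm patients = 100/765 = 0.1307
risk difference = 0.3634 − 0.1307 = 0.2327 → 23.27 percentage points

23.27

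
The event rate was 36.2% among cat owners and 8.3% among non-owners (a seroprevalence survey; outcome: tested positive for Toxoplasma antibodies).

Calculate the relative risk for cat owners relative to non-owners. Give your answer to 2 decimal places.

RR = 0.3620 / 0.0830 = 4.36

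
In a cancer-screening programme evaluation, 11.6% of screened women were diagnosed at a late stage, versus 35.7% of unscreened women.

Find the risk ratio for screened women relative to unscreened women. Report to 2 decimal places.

RR = 0.1160 / 0.3570 = 0.32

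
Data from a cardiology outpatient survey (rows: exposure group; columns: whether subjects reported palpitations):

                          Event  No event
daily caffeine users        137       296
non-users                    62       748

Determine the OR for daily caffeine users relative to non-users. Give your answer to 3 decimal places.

OR = (137 × 748) / (296 × 62) = 102476/18352 ≈ 5.584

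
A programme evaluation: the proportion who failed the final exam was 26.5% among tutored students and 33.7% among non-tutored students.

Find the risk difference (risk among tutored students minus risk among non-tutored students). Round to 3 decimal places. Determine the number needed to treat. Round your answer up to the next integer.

RD = -0.072; NNT = 14

risk difference = 0.2650 − 0.3370 = -0.072
absolute risk difference = 0.072000
1 / 0.072000 = 13.889 → round up → 14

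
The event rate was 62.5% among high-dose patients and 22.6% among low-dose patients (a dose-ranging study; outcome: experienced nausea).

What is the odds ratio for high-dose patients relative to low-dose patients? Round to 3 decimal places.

odds, high-dose patients = 0.6250/0.3750 = 1.6667
odds, low-dose patients = 0.2260/0.7740 = 0.2920
OR = 1.6667 / 0.2920 = 5.708

5.708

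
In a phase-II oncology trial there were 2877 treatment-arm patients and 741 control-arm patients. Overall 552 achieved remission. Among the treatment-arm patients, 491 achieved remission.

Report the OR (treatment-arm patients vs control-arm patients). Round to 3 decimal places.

2.294

treatment-arm patients without the outcome: 2877 − 491 = 2386
control-arm patients with the outcome: 552 − 491 = 61
control-arm patients without the outcome: 741 − 61 = 680
OR = (491 × 680) / (2386 × 61) = 333880/145546 ≈ 2.294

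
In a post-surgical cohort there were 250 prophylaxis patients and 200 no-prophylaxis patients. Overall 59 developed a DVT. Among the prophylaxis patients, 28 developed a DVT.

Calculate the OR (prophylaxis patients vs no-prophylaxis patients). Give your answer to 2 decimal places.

prophylaxis patients without the outcome: 250 − 28 = 222
no-prophylaxis patients with the outcome: 59 − 28 = 31
no-prophylaxis patients without the outcome: 200 − 31 = 169
OR = (28 × 169) / (222 × 31) = 4732/6882 ≈ 0.69

0.69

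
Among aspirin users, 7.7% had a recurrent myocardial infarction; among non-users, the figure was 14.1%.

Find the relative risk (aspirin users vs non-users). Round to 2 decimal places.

RR = 0.0770 / 0.1410 = 0.55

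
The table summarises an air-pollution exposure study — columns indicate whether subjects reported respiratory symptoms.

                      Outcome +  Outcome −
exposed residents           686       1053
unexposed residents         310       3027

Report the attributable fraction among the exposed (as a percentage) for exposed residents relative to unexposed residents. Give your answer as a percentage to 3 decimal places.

risk, exposed residents = 686/1739 = 0.3945
risk, unexposed residents = 310/3337 = 0.0929
AR% = (0.3945 − 0.0929) / 0.3945 = 0.7645 → 76.451%

AR% ≈ 76.451%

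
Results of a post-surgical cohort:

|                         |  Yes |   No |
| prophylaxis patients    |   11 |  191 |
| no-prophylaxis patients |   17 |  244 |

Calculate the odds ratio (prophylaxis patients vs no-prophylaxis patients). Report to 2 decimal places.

OR = (11 × 244) / (191 × 17) = 2684/3247 ≈ 0.83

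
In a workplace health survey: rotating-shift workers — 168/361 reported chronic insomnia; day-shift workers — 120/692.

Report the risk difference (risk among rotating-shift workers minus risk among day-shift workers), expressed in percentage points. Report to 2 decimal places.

29.20

risk, rotating-shift workers = 168/361 = 0.4654
risk, day-shift workers = 120/692 = 0.1734
risk difference = 0.4654 − 0.1734 = 0.2920 → 29.20 percentage points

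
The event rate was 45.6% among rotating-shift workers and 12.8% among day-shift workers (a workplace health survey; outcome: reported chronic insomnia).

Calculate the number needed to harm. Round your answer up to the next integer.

absolute risk difference = 0.328000
1 / 0.328000 = 3.049 → round up → 4

4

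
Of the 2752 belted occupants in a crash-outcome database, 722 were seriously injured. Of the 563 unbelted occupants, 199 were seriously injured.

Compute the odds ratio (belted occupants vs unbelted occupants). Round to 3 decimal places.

0.651

odds, belted occupants = 722/2030 = 0.3557
odds, unbelted occupants = 199/364 = 0.5467
OR = 0.3557 / 0.5467 = 0.651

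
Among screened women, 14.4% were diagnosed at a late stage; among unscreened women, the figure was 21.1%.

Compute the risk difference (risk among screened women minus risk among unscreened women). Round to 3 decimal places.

risk difference = 0.1440 − 0.2110 = -0.067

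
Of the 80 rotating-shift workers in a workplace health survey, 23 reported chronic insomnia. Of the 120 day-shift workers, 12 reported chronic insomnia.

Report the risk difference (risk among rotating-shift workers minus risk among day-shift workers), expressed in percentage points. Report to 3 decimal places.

risk, rotating-shift workers = 23/80 = 0.2875
risk, day-shift workers = 12/120 = 0.1000
risk difference = 0.2875 − 0.1000 = 0.1875 → 18.750 percentage points

RD = 18.750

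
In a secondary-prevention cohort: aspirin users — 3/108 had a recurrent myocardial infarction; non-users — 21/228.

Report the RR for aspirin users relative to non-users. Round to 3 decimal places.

risk, aspirin users = 3/108 = 0.02778
risk, non-users = 21/228 = 0.09211
RR = 0.02778 / 0.09211 = 0.302

RR = 0.302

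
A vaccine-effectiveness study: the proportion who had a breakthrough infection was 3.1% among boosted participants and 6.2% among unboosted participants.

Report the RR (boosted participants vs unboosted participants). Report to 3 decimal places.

RR = 0.03100 / 0.06200 = 0.500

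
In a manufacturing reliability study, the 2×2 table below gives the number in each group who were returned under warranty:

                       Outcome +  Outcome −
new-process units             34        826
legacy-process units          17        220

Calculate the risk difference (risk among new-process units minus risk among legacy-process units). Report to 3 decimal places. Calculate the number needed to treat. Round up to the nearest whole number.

RD = -0.032; NNT = 32

risk, new-process units = 34/860 = 0.03953
risk, legacy-process units = 17/237 = 0.07173
risk difference = 0.03953 − 0.07173 = -0.032
absolute risk difference = 0.032195
1 / 0.032195 = 31.061 → round up → 32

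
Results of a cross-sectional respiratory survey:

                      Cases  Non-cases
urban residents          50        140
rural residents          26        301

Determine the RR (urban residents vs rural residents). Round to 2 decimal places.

3.31

risk, urban residents = 50/190 = 0.2632
risk, rural residents = 26/327 = 0.0795
RR = 0.2632 / 0.0795 = 3.31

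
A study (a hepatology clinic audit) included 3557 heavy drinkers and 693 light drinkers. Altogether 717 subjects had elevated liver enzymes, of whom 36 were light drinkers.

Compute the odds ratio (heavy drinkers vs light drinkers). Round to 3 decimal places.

heavy drinkers with the outcome: 717 − 36 = 681
heavy drinkers without the outcome: 3557 − 681 = 2876
light drinkers without the outcome: 693 − 36 = 657
OR = (681 × 657) / (2876 × 36) = 447417/103536 ≈ 4.321

4.321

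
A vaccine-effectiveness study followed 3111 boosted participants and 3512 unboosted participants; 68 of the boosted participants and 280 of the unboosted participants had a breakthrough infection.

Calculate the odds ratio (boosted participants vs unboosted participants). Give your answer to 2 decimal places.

OR = (68 × 3232) / (3043 × 280) = 219776/852040 ≈ 0.26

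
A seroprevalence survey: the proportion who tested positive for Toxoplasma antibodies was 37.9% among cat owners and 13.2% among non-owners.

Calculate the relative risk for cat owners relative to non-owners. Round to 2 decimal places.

RR = 0.3790 / 0.1320 = 2.87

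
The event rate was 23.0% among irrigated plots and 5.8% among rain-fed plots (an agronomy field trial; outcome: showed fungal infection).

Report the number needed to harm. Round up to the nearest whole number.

6

absolute risk difference = 0.172000
1 / 0.172000 = 5.814 → round up → 6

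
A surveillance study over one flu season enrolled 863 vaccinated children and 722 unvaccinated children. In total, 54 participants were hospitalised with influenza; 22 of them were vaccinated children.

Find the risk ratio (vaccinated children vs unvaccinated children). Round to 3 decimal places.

vaccinated children without the outcome: 863 − 22 = 841
unvaccinated children with the outcome: 54 − 22 = 32
unvaccinated children without the outcome: 722 − 32 = 690
risk, vaccinated children = 22/863 = 0.02549
risk, unvaccinated children = 32/722 = 0.04432
RR = 0.02549 / 0.04432 = 0.575

RR: 0.575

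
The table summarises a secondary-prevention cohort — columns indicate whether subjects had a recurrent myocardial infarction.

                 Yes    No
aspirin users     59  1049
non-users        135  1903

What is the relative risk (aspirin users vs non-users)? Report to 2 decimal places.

risk, aspirin users = 59/1108 = 0.0532
risk, non-users = 135/2038 = 0.0662
RR = 0.0532 / 0.0662 = 0.80

RR ≈ 0.80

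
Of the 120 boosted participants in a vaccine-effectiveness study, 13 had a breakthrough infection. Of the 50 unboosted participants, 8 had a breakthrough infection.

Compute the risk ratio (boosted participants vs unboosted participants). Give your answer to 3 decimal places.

risk, boosted participants = 13/120 = 0.1083
risk, unboosted participants = 8/50 = 0.1600
RR = 0.1083 / 0.1600 = 0.677

RR: 0.677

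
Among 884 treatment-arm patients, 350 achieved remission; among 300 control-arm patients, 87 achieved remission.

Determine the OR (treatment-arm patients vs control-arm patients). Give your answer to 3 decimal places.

OR = (350 × 213) / (534 × 87) = 74550/46458 ≈ 1.605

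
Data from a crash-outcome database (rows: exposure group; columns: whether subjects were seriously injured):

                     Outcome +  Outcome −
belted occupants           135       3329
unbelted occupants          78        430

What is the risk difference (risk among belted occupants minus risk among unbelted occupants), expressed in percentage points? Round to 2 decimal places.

risk, belted occupants = 135/3464 = 0.03897
risk, unbelted occupants = 78/508 = 0.15354
risk difference = 0.03897 − 0.15354 = -0.11457 → -11.46 percentage points

RD: -11.46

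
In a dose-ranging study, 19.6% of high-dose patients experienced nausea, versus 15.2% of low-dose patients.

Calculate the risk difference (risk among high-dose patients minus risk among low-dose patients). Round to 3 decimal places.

risk difference = 0.1960 − 0.1520 = 0.044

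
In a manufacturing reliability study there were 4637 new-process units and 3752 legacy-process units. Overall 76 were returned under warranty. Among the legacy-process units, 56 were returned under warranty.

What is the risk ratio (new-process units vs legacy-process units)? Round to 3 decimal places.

RR: 0.289

new-process units with the outcome: 76 − 56 = 20
new-process units without the outcome: 4637 − 20 = 4617
legacy-process units without the outcome: 3752 − 56 = 3696
risk, new-process units = 20/4637 = 0.00431
risk, legacy-process units = 56/3752 = 0.01493
RR = 0.00431 / 0.01493 = 0.289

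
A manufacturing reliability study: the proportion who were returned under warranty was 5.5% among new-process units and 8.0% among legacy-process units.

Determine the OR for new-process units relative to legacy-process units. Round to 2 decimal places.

0.67

odds, new-process units = 0.0550/0.9450 = 0.0582
odds, legacy-process units = 0.0800/0.9200 = 0.0870
OR = 0.0582 / 0.0870 = 0.67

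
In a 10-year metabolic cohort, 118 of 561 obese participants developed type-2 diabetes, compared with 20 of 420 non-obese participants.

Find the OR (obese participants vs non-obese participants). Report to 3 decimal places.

OR = (118 × 400) / (443 × 20) = 47200/8860 ≈ 5.327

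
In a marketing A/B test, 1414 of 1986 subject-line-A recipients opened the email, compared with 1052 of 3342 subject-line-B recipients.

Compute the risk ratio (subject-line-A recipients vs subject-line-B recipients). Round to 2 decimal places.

risk, subject-line-A recipients = 1414/1986 = 0.7120
risk, subject-line-B recipients = 1052/3342 = 0.3148
RR = 0.7120 / 0.3148 = 2.26

RR: 2.26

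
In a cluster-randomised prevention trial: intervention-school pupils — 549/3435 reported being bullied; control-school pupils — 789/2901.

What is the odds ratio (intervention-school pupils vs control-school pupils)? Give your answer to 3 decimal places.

OR = (549 × 2112) / (2886 × 789) = 1159488/2277054 ≈ 0.509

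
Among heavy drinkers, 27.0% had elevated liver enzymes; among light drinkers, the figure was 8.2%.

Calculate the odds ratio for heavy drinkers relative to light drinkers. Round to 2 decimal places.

OR: 4.14

odds, heavy drinkers = 0.2700/0.7300 = 0.3699
odds, light drinkers = 0.0820/0.9180 = 0.0893
OR = 0.3699 / 0.0893 = 4.14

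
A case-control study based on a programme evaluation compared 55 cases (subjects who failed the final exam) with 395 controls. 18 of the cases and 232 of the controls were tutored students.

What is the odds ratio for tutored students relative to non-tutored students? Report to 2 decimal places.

OR = (18 × 163) / (232 × 37) = 2934/8584 ≈ 0.34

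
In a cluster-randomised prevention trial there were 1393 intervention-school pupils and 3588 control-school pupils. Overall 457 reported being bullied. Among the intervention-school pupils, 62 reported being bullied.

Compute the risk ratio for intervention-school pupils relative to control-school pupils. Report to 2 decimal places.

intervention-school pupils without the outcome: 1393 − 62 = 1331
control-school pupils with the outcome: 457 − 62 = 395
control-school pupils without the outcome: 3588 − 395 = 3193
risk, intervention-school pupils = 62/1393 = 0.04451
risk, control-school pupils = 395/3588 = 0.11009
RR = 0.04451 / 0.11009 = 0.40

RR ≈ 0.40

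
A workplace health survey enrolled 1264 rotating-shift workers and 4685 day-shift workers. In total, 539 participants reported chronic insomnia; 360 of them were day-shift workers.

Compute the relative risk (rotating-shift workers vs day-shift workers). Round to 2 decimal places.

rotating-shift workers with the outcome: 539 − 360 = 179
rotating-shift workers without the outcome: 1264 − 179 = 1085
day-shift workers without the outcome: 4685 − 360 = 4325
risk, rotating-shift workers = 179/1264 = 0.1416
risk, day-shift workers = 360/4685 = 0.0768
RR = 0.1416 / 0.0768 = 1.84

RR ≈ 1.84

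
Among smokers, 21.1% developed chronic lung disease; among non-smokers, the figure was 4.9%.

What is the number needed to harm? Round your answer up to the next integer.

absolute risk difference = 0.162000
1 / 0.162000 = 6.173 → round up → 7

7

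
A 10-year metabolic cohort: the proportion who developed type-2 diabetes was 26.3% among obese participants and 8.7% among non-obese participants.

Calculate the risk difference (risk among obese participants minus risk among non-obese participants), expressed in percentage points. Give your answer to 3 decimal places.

risk difference = 0.2630 − 0.0870 = 0.1760 → 17.600 percentage points

RD ≈ 17.600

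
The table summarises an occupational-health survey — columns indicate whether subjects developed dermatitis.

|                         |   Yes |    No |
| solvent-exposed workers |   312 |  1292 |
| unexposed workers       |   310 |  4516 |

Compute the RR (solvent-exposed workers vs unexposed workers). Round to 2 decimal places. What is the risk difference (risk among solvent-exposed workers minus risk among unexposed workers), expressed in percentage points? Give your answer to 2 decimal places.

RR = 3.03; RD = 13.03

risk, solvent-exposed workers = 312/1604 = 0.1945
risk, unexposed workers = 310/4826 = 0.0642
RR = 0.1945 / 0.0642 = 3.03
risk difference = 0.1945 − 0.0642 = 0.1303 → 13.03 percentage points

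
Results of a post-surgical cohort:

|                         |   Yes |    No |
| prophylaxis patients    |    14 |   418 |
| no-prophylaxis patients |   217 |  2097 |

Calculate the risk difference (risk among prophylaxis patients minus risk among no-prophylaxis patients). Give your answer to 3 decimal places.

risk, prophylaxis patients = 14/432 = 0.03241
risk, no-prophylaxis patients = 217/2314 = 0.09378
risk difference = 0.03241 − 0.09378 = -0.061

RD ≈ -0.061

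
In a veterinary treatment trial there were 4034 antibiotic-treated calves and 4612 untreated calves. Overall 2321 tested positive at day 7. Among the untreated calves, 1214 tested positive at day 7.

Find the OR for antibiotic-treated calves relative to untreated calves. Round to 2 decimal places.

antibiotic-treated calves with the outcome: 2321 − 1214 = 1107
antibiotic-treated calves without the outcome: 4034 − 1107 = 2927
untreated calves without the outcome: 4612 − 1214 = 3398
odds, antibiotic-treated calves = 1107/2927 = 0.3782
odds, untreated calves = 1214/3398 = 0.3573
OR = 0.3782 / 0.3573 = 1.06

1.06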